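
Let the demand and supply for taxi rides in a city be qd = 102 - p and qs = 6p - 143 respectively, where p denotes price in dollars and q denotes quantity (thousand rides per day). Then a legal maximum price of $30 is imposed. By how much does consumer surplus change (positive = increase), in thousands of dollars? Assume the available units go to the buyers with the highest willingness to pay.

-265

Without the control the market clears where 102 - p = 6p - 143, i.e. p* = 35 and q* = 67.
The ceiling of 30 is below the equilibrium price 35, so it binds.
At p = 30: qd = 102 - 30 = 72 and qs = 6·30 - 143 = 37.
Consumer surplus without the control is ½ · (102 - 35) · 67 = 2244.5.
With the ceiling, 37 units are sold at 30 (assume they go to the highest-value buyers). The demand price at q = 37 is 65, so CS = ½ · [(102 - 30) + (65 - 30)] · 37 = 1979.5.
Change in consumer surplus = 1979.5 - 2244.5 = -265.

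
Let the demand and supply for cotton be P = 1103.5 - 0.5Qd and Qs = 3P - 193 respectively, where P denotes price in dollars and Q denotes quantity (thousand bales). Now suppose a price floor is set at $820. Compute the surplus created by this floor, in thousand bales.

Rearranging demand gives Qd = 2207 - 2P. Setting quantity demanded equal to quantity supplied, 2207 - 2P = 3P - 193, gives P* = 480 and Q* = 1247.
The floor of 820 is above the equilibrium price 480, so it binds.
At P = 820: Qd = 2207 - 2·820 = 567 and Qs = 3·820 - 193 = 2267.
Surplus = Qs - Qd = 2267 - 567 = 1700.

1700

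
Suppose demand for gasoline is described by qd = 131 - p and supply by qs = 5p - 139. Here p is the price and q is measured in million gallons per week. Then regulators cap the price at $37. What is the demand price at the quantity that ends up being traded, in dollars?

85

Setting quantity demanded equal to quantity supplied, 131 - p = 5p - 139, gives p* = 45 and q* = 86.
Since 37 < 45, the ceiling is binding.
At p = 37: qd = 131 - 37 = 94 and qs = 5·37 - 139 = 46.
Only 46 units reach the market. On the demand curve, the marginal buyer's willingness to pay at q = 46 is (131 - 46) = 85.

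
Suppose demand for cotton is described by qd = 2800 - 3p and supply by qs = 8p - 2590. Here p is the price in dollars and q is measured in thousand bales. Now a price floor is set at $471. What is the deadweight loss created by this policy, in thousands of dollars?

Equilibrium: 2800 - 3p = 8p - 2590, so 5390 = 11p and p* = 490, q* = 1330.
Since 471 is below p* = 490, the floor does not bind and the free-market outcome prevails.
Since the control does not bind, no trades are prevented and deadweight loss is zero.

0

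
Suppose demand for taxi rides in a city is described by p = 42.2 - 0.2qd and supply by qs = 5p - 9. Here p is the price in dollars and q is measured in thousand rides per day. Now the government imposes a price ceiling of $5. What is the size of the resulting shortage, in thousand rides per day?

170

Rearranging demand gives qd = 211 - 5p. Equilibrium: 211 - 5p = 5p - 9, so 220 = 10p and p* = 22, q* = 101.
The ceiling of 5 is below the equilibrium price 22, so it binds.
At p = 5: qd = 211 - 5·5 = 186 and qs = 5·5 - 9 = 16.
Shortage = qd - qs = 186 - 16 = 170.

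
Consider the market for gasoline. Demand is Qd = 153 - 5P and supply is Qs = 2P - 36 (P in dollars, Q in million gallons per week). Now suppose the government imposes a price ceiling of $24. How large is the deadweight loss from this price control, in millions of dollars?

12.6

Without the control the market clears where 153 - 5P = 2P - 36, i.e. P* = 27 and Q* = 18.
Since 24 < 27, the ceiling is binding.
At P = 24: Qd = 153 - 5·24 = 33 and Qs = 2·24 - 36 = 12.
Quantity traded falls to 12. At Q = 12 the demand price is (153 - 12)/5 = 28.2 and the supply price is (36 + 12)/2 = 24.
Deadweight loss = ½ · (28.2 - 24) · (18 - 12) = ½ · 4.2 · 6 = 12.6.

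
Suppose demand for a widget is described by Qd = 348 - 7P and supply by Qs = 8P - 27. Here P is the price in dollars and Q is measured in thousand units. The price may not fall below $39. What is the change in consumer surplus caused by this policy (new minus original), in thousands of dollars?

Equilibrium: 348 - 7P = 8P - 27, so 375 = 15P and P* = 25, Q* = 173.
Because the floor (39) lies above the market-clearing price, it is binding.
At P = 39: Qd = 348 - 7·39 = 75 and Qs = 8·39 - 27 = 285.
Consumer surplus without the control is ½ · (348/7 - 25) · 173 = 29929/14.
With the floor, consumers buy 75 units at 39, so CS = ½ · (348/7 - 39) · 75 = 5625/14.
Change in consumer surplus = 5625/14 - 29929/14 = -1736.

-1736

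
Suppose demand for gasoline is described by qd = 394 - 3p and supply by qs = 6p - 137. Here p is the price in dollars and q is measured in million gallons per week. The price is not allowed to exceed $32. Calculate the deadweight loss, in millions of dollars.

Equilibrium: 394 - 3p = 6p - 137, so 531 = 9p and p* = 59, q* = 217.
The ceiling of 32 is below the equilibrium price 59, so it binds.
At p = 32: qd = 394 - 3·32 = 298 and qs = 6·32 - 137 = 55.
Quantity traded falls to 55. At q = 55 the demand price is (394 - 55)/3 = 113 and the supply price is (137 + 55)/6 = 32.
Deadweight loss = ½ · (113 - 32) · (217 - 55) = ½ · 81 · 162 = 6561.

6561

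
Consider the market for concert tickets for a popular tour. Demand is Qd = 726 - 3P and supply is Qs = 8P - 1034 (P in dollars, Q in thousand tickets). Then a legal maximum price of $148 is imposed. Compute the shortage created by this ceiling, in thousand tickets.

132

In a free market, 726 - 3P = 8P - 1034 gives the equilibrium P* = 160, Q* = 246.
Since 148 < 160, the ceiling is binding.
At P = 148: Qd = 726 - 3·148 = 282 and Qs = 8·148 - 1034 = 150.
Shortage = Qd - Qs = 282 - 150 = 132.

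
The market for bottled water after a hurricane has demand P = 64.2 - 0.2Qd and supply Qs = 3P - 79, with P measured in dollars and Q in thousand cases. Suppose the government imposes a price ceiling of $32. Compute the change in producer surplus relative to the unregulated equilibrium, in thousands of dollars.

Rearranging demand gives Qd = 321 - 5P. Equilibrium: 321 - 5P = 3P - 79, so 400 = 8P and P* = 50, Q* = 71.
Because the ceiling (32) lies below the market-clearing price, it is binding.
At P = 32: Qd = 321 - 5·32 = 161 and Qs = 3·32 - 79 = 17.
Producer surplus without the control is ½ · (50 - 79/3) · 71 = 5041/6.
With the ceiling, producers sell 17 units at 32, so PS = ½ · (32 - 79/3) · 17 = 289/6.
Change in producer surplus = 289/6 - 5041/6 = -792.

-792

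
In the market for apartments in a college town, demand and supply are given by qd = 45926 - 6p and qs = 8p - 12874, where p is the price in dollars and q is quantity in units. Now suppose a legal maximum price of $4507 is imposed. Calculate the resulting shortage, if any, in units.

Without the control the market clears where 45926 - 6p = 8p - 12874, i.e. p* = 4200 and q* = 20726.
Since 4507 is above p* = 4200, the ceiling does not bind and the free-market outcome prevails.
Since the control does not bind, there is no shortage.

0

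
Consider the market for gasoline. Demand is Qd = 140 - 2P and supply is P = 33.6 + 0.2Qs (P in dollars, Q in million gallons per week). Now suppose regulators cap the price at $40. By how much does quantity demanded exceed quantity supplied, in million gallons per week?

Rearranging supply gives Qs = 5P - 168. Setting quantity demanded equal to quantity supplied, 140 - 2P = 5P - 168, gives P* = 44 and Q* = 52.
The ceiling of 40 is below the equilibrium price 44, so it binds.
At P = 40: Qd = 140 - 2·40 = 60 and Qs = 5·40 - 168 = 32.
Shortage = Qd - Qs = 60 - 32 = 28.

28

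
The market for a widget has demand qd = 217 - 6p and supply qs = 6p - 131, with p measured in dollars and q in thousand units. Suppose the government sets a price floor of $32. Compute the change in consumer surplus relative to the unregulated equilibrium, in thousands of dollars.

-102

Without the control the market clears where 217 - 6p = 6p - 131, i.e. p* = 29 and q* = 43.
Because the floor (32) lies above the market-clearing price, it is binding.
At p = 32: qd = 217 - 6·32 = 25 and qs = 6·32 - 131 = 61.
Consumer surplus without the control is ½ · (217/6 - 29) · 43 = 1849/12.
With the floor, consumers buy 25 units at 32, so CS = ½ · (217/6 - 32) · 25 = 625/12.
Change in consumer surplus = 625/12 - 1849/12 = -102.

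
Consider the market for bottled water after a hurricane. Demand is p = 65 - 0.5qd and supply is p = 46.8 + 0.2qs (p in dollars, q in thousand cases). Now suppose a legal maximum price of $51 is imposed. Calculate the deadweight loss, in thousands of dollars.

Rearranging demand gives qd = 130 - 2p; rearranging supply gives qs = 5p - 234. Without the control the market clears where 130 - 2p = 5p - 234, i.e. p* = 52 and q* = 26.
Because the ceiling (51) lies below the market-clearing price, it is binding.
At p = 51: qd = 130 - 2·51 = 28 and qs = 5·51 - 234 = 21.
Quantity traded falls to 21. At q = 21 the demand price is (130 - 21)/2 = 54.5 and the supply price is (234 + 21)/5 = 51.
Deadweight loss = ½ · (54.5 - 51) · (26 - 21) = ½ · 3.5 · 5 = 8.75.

8.75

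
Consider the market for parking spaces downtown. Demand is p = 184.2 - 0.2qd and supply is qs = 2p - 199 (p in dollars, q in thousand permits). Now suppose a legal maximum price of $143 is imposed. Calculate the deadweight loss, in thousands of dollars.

Rearranging demand gives qd = 921 - 5p. Without the control the market clears where 921 - 5p = 2p - 199, i.e. p* = 160 and q* = 121.
Since 143 < 160, the ceiling is binding.
At p = 143: qd = 921 - 5·143 = 206 and qs = 2·143 - 199 = 87.
Quantity traded falls to 87. At q = 87 the demand price is (921 - 87)/5 = 166.8 and the supply price is (199 + 87)/2 = 143.
Deadweight loss = ½ · (166.8 - 143) · (121 - 87) = ½ · 23.8 · 34 = 404.6.

404.6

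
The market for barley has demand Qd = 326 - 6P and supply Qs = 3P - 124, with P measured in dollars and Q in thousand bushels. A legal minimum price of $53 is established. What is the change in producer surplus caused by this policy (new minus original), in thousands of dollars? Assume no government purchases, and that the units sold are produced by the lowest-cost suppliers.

Without the control the market clears where 326 - 6P = 3P - 124, i.e. P* = 50 and Q* = 26.
Since 53 > 50, the floor is binding.
At P = 53: Qd = 326 - 6·53 = 8 and Qs = 3·53 - 124 = 35.
Producer surplus without the control is ½ · (50 - 124/3) · 26 = 338/3.
With the floor, 8 units are sold at 53. The supply price at Q = 8 is 44, so PS = ½ · [(53 - 124/3) + (53 - 44)] · 8 = 248/3.
Change in producer surplus = 248/3 - 338/3 = -30.

-30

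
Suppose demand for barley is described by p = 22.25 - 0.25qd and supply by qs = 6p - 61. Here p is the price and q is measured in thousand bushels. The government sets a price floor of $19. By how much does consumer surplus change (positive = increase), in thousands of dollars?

Rearranging demand gives qd = 89 - 4p. Without the control the market clears where 89 - 4p = 6p - 61, i.e. p* = 15 and q* = 29.
Since 19 > 15, the floor is binding.
At p = 19: qd = 89 - 4·19 = 13 and qs = 6·19 - 61 = 53.
Consumer surplus without the control is ½ · (22.25 - 15) · 29 = 105.125.
With the floor, consumers buy 13 units at 19, so CS = ½ · (22.25 - 19) · 13 = 21.125.
Change in consumer surplus = 21.125 - 105.125 = -84.

-84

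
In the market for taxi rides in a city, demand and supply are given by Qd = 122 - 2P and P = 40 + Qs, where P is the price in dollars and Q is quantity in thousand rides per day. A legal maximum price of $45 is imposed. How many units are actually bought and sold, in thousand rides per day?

5

Rearranging supply gives Qs = P - 40. Without the control the market clears where 122 - 2P = P - 40, i.e. P* = 54 and Q* = 14.
The ceiling of 45 is below the equilibrium price 54, so it binds.
At P = 45: Qd = 122 - 2·45 = 32 and Qs = 45 - 40 = 5.
The quantity actually transacted is the short side, supply: 5.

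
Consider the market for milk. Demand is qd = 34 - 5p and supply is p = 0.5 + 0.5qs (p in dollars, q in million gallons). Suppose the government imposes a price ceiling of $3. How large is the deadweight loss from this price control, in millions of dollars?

Rearranging supply gives qs = 2p - 1. Equilibrium: 34 - 5p = 2p - 1, so 35 = 7p and p* = 5, q* = 9.
Since 3 < 5, the ceiling is binding.
At p = 3: qd = 34 - 5·3 = 19 and qs = 2·3 - 1 = 5.
Quantity traded falls to 5. At q = 5 the demand price is (34 - 5)/5 = 5.8 and the supply price is (1 + 5)/2 = 3.
Deadweight loss = ½ · (5.8 - 3) · (9 - 5) = ½ · 2.8 · 4 = 5.6.

5.6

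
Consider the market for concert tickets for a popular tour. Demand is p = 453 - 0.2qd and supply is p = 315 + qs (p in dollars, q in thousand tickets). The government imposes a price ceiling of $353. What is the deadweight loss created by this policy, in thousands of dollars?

Rearranging demand gives qd = 2265 - 5p; rearranging supply gives qs = p - 315. Setting quantity demanded equal to quantity supplied, 2265 - 5p = p - 315, gives p* = 430 and q* = 115.
Because the ceiling (353) lies below the market-clearing price, it is binding.
At p = 353: qd = 2265 - 5·353 = 500 and qs = 353 - 315 = 38.
Quantity traded falls to 38. At q = 38 the demand price is (2265 - 38)/5 = 445.4 and the supply price is 315 + 38 = 353.
Deadweight loss = ½ · (445.4 - 353) · (115 - 38) = ½ · 92.4 · 77 = 3557.4.

3557.4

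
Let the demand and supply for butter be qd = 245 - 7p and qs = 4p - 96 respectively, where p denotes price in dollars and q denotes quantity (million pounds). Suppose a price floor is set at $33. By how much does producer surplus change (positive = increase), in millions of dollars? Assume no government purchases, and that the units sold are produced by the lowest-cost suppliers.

In a free market, 245 - 7p = 4p - 96 gives the equilibrium p* = 31, q* = 28.
Because the floor (33) lies above the market-clearing price, it is binding.
At p = 33: qd = 245 - 7·33 = 14 and qs = 4·33 - 96 = 36.
Producer surplus without the control is ½ · (31 - 24) · 28 = 98.
With the floor, 14 units are sold at 33. The supply price at q = 14 is 27.5, so PS = ½ · [(33 - 24) + (33 - 27.5)] · 14 = 101.5.
Change in producer surplus = 101.5 - 98 = 3.5.

3.5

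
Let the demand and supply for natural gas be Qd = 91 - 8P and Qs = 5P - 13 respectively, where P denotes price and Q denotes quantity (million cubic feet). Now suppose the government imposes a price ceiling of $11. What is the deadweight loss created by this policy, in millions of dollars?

In a free market, 91 - 8P = 5P - 13 gives the equilibrium P* = 8, Q* = 27.
The ceiling of 11 is above the equilibrium price 8, so it is not binding; the market clears at P* = 8, Q* = 27.
Since the control does not bind, no trades are prevented and deadweight loss is zero.

0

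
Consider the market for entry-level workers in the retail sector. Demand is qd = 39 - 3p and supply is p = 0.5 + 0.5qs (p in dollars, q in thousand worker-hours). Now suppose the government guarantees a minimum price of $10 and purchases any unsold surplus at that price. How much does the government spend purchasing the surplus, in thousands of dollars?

100

Rearranging supply gives qs = 2p - 1. Without the control the market clears where 39 - 3p = 2p - 1, i.e. p* = 8 and q* = 15.
Because the floor (10) lies above the market-clearing price, it is binding.
At p = 10: qd = 39 - 3·10 = 9 and qs = 2·10 - 1 = 19.
Surplus = qs - qd = 10.
Government expenditure = surplus × support price = 10 × 10 = 100.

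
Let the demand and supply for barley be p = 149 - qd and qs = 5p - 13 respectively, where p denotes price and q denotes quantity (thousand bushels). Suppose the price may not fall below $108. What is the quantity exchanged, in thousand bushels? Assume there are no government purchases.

Rearranging demand gives qd = 149 - p. Equilibrium: 149 - p = 5p - 13, so 162 = 6p and p* = 27, q* = 122.
Since 108 > 27, the floor is binding.
At p = 108: qd = 149 - 108 = 41 and qs = 5·108 - 13 = 527.
The quantity actually transacted is the short side, demand: 41.

41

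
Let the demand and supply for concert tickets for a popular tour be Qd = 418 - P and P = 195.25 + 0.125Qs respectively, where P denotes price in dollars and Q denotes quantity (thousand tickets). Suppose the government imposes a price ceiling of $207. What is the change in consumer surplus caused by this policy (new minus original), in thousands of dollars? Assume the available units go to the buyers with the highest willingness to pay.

Rearranging supply gives Qs = 8P - 1562. Setting quantity demanded equal to quantity supplied, 418 - P = 8P - 1562, gives P* = 220 and Q* = 198.
Since 207 < 220, the ceiling is binding.
At P = 207: Qd = 418 - 207 = 211 and Qs = 8·207 - 1562 = 94.
Consumer surplus without the control is ½ · (418 - 220) · 198 = 19602.
With the ceiling, 94 units are sold at 207 (assume they go to the highest-value buyers). The demand price at Q = 94 is 324, so CS = ½ · [(418 - 207) + (324 - 207)] · 94 = 15416.
Change in consumer surplus = 15416 - 19602 = -4186.

-4186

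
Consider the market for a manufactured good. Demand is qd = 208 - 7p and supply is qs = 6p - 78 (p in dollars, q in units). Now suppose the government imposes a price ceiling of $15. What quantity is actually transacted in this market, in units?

12

Without the control the market clears where 208 - 7p = 6p - 78, i.e. p* = 22 and q* = 54.
The ceiling of 15 is below the equilibrium price 22, so it binds.
At p = 15: qd = 208 - 7·15 = 103 and qs = 6·15 - 78 = 12.
The quantity actually transacted is the short side, supply: 12.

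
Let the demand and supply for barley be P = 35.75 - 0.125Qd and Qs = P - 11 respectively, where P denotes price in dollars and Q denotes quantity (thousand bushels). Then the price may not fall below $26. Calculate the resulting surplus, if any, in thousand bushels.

Rearranging demand gives Qd = 286 - 8P. Equilibrium: 286 - 8P = P - 11, so 297 = 9P and P* = 33, Q* = 22.
The floor of 26 is below the equilibrium price 33, so it is not binding; the market clears at P* = 33, Q* = 22.
Since the control does not bind, there is no surplus.

0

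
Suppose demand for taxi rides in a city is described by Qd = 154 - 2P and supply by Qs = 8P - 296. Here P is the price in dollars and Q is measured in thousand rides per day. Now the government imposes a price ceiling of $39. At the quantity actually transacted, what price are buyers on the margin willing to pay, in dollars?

Without the control the market clears where 154 - 2P = 8P - 296, i.e. P* = 45 and Q* = 64.
Since 39 < 45, the ceiling is binding.
At P = 39: Qd = 154 - 2·39 = 76 and Qs = 8·39 - 296 = 16.
Only 16 units reach the market. On the demand curve, the marginal buyer's willingness to pay at Q = 16 is (154 - 16)/2 = 69.

69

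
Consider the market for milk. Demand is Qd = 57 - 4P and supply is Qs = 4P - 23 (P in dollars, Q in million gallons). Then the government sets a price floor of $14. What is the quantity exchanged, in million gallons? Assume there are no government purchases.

Equilibrium: 57 - 4P = 4P - 23, so 80 = 8P and P* = 10, Q* = 17.
The floor of 14 is above the equilibrium price 10, so it binds.
At P = 14: Qd = 57 - 4·14 = 1 and Qs = 4·14 - 23 = 33.
The quantity actually transacted is the short side, demand: 1.

1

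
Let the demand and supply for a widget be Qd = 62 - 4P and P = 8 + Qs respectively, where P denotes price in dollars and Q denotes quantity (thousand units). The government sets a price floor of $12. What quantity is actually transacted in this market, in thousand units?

6

Rearranging supply gives Qs = P - 8. Without the control the market clears where 62 - 4P = P - 8, i.e. P* = 14 and Q* = 6.
Since 12 is below P* = 14, the floor does not bind and the free-market outcome prevails.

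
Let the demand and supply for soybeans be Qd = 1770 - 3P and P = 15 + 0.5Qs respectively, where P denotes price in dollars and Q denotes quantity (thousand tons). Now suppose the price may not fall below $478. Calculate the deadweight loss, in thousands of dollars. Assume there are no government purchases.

52215

Rearranging supply gives Qs = 2P - 30. Setting quantity demanded equal to quantity supplied, 1770 - 3P = 2P - 30, gives P* = 360 and Q* = 690.
The floor of 478 is above the equilibrium price 360, so it binds.
At P = 478: Qd = 1770 - 3·478 = 336 and Qs = 2·478 - 30 = 926.
Quantity traded falls to 336. At Q = 336 the demand price is (1770 - 336)/3 = 478 and the supply price is (30 + 336)/2 = 183.
Deadweight loss = ½ · (478 - 183) · (690 - 336) = ½ · 295 · 354 = 52215.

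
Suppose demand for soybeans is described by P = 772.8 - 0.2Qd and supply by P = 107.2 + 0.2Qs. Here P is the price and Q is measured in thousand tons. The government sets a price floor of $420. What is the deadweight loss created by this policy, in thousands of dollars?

0

Rearranging demand gives Qd = 3864 - 5P; rearranging supply gives Qs = 5P - 536. Without the control the market clears where 3864 - 5P = 5P - 536, i.e. P* = 440 and Q* = 1664.
The floor of 420 is below the equilibrium price 440, so it is not binding; the market clears at P* = 440, Q* = 1664.
Since the control does not bind, no trades are prevented and deadweight loss is zero.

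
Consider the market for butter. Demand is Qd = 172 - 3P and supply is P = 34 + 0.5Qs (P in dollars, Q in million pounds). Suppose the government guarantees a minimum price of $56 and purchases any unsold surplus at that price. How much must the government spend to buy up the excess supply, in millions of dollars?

2240

Rearranging supply gives Qs = 2P - 68. Equilibrium: 172 - 3P = 2P - 68, so 240 = 5P and P* = 48, Q* = 28.
The floor of 56 is above the equilibrium price 48, so it binds.
At P = 56: Qd = 172 - 3·56 = 4 and Qs = 2·56 - 68 = 44.
Surplus = Qs - Qd = 40.
Government expenditure = surplus × support price = 40 × 56 = 2240.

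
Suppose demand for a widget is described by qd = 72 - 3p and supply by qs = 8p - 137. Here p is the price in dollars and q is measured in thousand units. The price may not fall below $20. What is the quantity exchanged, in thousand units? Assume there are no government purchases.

In a free market, 72 - 3p = 8p - 137 gives the equilibrium p* = 19, q* = 15.
Since 20 > 19, the floor is binding.
At p = 20: qd = 72 - 3·20 = 12 and qs = 8·20 - 137 = 23.
The quantity actually transacted is the short side, demand: 12.

12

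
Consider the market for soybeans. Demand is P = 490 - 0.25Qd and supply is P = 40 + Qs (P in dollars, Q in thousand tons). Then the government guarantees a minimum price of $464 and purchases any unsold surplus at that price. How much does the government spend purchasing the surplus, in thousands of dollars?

148480

Rearranging demand gives Qd = 1960 - 4P; rearranging supply gives Qs = P - 40. Without the control the market clears where 1960 - 4P = P - 40, i.e. P* = 400 and Q* = 360.
The floor of 464 is above the equilibrium price 400, so it binds.
At P = 464: Qd = 1960 - 4·464 = 104 and Qs = 464 - 40 = 424.
Surplus = Qs - Qd = 320.
Government expenditure = surplus × support price = 320 × 464 = 148480.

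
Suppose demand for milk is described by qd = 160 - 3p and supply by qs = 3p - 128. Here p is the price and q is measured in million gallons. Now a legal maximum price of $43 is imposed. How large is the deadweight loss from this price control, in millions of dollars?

75

Setting quantity demanded equal to quantity supplied, 160 - 3p = 3p - 128, gives p* = 48 and q* = 16.
Since 43 < 48, the ceiling is binding.
At p = 43: qd = 160 - 3·43 = 31 and qs = 3·43 - 128 = 1.
Quantity traded falls to 1. At q = 1 the demand price is (160 - 1)/3 = 53 and the supply price is (128 + 1)/3 = 43.
Deadweight loss = ½ · (53 - 43) · (16 - 1) = ½ · 10 · 15 = 75.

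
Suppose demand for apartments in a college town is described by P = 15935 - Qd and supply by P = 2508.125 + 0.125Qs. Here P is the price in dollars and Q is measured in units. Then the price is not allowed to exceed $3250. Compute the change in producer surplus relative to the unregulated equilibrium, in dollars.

-6701250

Rearranging demand gives Qd = 15935 - P; rearranging supply gives Qs = 8P - 20065. Equilibrium: 15935 - P = 8P - 20065, so 36000 = 9P and P* = 4000, Q* = 11935.
Because the ceiling (3250) lies below the market-clearing price, it is binding.
At P = 3250: Qd = 15935 - 3250 = 12685 and Qs = 8·3250 - 20065 = 5935.
Producer surplus without the control is ½ · (4000 - 2508.125) · 11935 = 8902764.0625.
With the ceiling, producers sell 5935 units at 3250, so PS = ½ · (3250 - 2508.125) · 5935 = 2201514.0625.
Change in producer surplus = 2201514.0625 - 8902764.0625 = -6701250.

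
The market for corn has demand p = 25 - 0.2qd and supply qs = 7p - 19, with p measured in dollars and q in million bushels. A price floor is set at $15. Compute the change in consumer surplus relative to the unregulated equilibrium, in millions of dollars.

-172.5

Rearranging demand gives qd = 125 - 5p. Without the control the market clears where 125 - 5p = 7p - 19, i.e. p* = 12 and q* = 65.
Because the floor (15) lies above the market-clearing price, it is binding.
At p = 15: qd = 125 - 5·15 = 50 and qs = 7·15 - 19 = 86.
Consumer surplus without the control is ½ · (25 - 12) · 65 = 422.5.
With the floor, consumers buy 50 units at 15, so CS = ½ · (25 - 15) · 50 = 250.
Change in consumer surplus = 250 - 422.5 = -172.5.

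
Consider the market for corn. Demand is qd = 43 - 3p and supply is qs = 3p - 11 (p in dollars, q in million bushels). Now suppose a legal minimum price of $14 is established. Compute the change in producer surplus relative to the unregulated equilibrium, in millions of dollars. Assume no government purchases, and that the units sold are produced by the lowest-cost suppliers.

-32.5

Setting quantity demanded equal to quantity supplied, 43 - 3p = 3p - 11, gives p* = 9 and q* = 16.
Because the floor (14) lies above the market-clearing price, it is binding.
At p = 14: qd = 43 - 3·14 = 1 and qs = 3·14 - 11 = 31.
Producer surplus without the control is ½ · (9 - 11/3) · 16 = 128/3.
With the floor, 1 units are sold at 14. The supply price at q = 1 is 4, so PS = ½ · [(14 - 11/3) + (14 - 4)] · 1 = 61/6.
Change in producer surplus = 61/6 - 128/3 = -32.5.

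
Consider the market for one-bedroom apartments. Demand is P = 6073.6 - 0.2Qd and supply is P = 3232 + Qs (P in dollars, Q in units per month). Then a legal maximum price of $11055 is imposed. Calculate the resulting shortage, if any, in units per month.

0

Rearranging demand gives Qd = 30368 - 5P; rearranging supply gives Qs = P - 3232. In a free market, 30368 - 5P = P - 3232 gives the equilibrium P* = 5600, Q* = 2368.
Since 11055 is above P* = 5600, the ceiling does not bind and the free-market outcome prevails.
Since the control does not bind, there is no shortage.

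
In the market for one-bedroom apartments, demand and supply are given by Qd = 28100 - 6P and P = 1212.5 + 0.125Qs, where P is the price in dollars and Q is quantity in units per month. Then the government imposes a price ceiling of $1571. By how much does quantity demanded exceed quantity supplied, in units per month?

15806

Rearranging supply gives Qs = 8P - 9700. In a free market, 28100 - 6P = 8P - 9700 gives the equilibrium P* = 2700, Q* = 11900.
The ceiling of 1571 is below the equilibrium price 2700, so it binds.
At P = 1571: Qd = 28100 - 6·1571 = 18674 and Qs = 8·1571 - 9700 = 2868.
Shortage = Qd - Qs = 18674 - 2868 = 15806.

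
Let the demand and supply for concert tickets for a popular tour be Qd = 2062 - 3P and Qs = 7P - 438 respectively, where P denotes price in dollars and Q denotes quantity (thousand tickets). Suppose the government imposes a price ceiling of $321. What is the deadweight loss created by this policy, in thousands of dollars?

0

Setting quantity demanded equal to quantity supplied, 2062 - 3P = 7P - 438, gives P* = 250 and Q* = 1312.
The ceiling of 321 is above the equilibrium price 250, so it is not binding; the market clears at P* = 250, Q* = 1312.
Since the control does not bind, no trades are prevented and deadweight loss is zero.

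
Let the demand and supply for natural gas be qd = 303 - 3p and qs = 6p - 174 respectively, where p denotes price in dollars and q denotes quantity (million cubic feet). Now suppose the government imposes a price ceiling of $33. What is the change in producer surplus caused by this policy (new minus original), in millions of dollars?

-1680

Equilibrium: 303 - 3p = 6p - 174, so 477 = 9p and p* = 53, q* = 144.
Since 33 < 53, the ceiling is binding.
At p = 33: qd = 303 - 3·33 = 204 and qs = 6·33 - 174 = 24.
Producer surplus without the control is ½ · (53 - 29) · 144 = 1728.
With the ceiling, producers sell 24 units at 33, so PS = ½ · (33 - 29) · 24 = 48.
Change in producer surplus = 48 - 1728 = -1680.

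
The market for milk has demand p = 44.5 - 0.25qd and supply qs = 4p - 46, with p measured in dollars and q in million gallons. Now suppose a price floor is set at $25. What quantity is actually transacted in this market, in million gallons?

Rearranging demand gives qd = 178 - 4p. Equilibrium: 178 - 4p = 4p - 46, so 224 = 8p and p* = 28, q* = 66.
Since 25 is below p* = 28, the floor does not bind and the free-market outcome prevails.

66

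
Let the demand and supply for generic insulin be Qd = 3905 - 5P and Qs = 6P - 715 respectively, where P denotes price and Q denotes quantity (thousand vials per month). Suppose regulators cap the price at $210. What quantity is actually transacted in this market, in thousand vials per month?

545

In a free market, 3905 - 5P = 6P - 715 gives the equilibrium P* = 420, Q* = 1805.
Since 210 < 420, the ceiling is binding.
At P = 210: Qd = 3905 - 5·210 = 2855 and Qs = 6·210 - 715 = 545.
The quantity actually transacted is the short side, supply: 545.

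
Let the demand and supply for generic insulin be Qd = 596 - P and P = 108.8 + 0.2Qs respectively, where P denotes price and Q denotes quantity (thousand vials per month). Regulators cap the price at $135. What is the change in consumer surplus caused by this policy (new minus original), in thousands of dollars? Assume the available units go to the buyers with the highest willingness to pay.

-30607.5

Rearranging supply gives Qs = 5P - 544. Setting quantity demanded equal to quantity supplied, 596 - P = 5P - 544, gives P* = 190 and Q* = 406.
Because the ceiling (135) lies below the market-clearing price, it is binding.
At P = 135: Qd = 596 - 135 = 461 and Qs = 5·135 - 544 = 131.
Consumer surplus without the control is ½ · (596 - 190) · 406 = 82418.
With the ceiling, 131 units are sold at 135 (assume they go to the highest-value buyers). The demand price at Q = 131 is 465, so CS = ½ · [(596 - 135) + (465 - 135)] · 131 = 51810.5.
Change in consumer surplus = 51810.5 - 82418 = -30607.5.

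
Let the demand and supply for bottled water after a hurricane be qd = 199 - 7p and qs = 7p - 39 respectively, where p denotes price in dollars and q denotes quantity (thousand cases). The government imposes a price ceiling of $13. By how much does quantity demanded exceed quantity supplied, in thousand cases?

56

In a free market, 199 - 7p = 7p - 39 gives the equilibrium p* = 17, q* = 80.
Since 13 < 17, the ceiling is binding.
At p = 13: qd = 199 - 7·13 = 108 and qs = 7·13 - 39 = 52.
Shortage = qd - qs = 108 - 52 = 56.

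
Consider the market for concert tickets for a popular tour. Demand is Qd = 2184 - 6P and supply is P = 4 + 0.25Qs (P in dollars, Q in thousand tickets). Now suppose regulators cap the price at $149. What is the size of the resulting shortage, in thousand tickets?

710

Rearranging supply gives Qs = 4P - 16. Without the control the market clears where 2184 - 6P = 4P - 16, i.e. P* = 220 and Q* = 864.
Since 149 < 220, the ceiling is binding.
At P = 149: Qd = 2184 - 6·149 = 1290 and Qs = 4·149 - 16 = 580.
Shortage = Qd - Qs = 1290 - 580 = 710.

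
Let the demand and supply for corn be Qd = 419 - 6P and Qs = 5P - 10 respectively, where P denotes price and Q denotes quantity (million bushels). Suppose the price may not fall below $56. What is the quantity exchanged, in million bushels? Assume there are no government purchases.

83

Setting quantity demanded equal to quantity supplied, 419 - 6P = 5P - 10, gives P* = 39 and Q* = 185.
Because the floor (56) lies above the market-clearing price, it is binding.
At P = 56: Qd = 419 - 6·56 = 83 and Qs = 5·56 - 10 = 270.
The quantity actually transacted is the short side, demand: 83.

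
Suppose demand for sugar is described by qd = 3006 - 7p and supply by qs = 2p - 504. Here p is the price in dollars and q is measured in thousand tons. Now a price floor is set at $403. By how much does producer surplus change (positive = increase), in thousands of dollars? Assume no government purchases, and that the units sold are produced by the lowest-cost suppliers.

334.75

Setting quantity demanded equal to quantity supplied, 3006 - 7p = 2p - 504, gives p* = 390 and q* = 276.
Since 403 > 390, the floor is binding.
At p = 403: qd = 3006 - 7·403 = 185 and qs = 2·403 - 504 = 302.
Producer surplus without the control is ½ · (390 - 252) · 276 = 19044.
With the floor, 185 units are sold at 403. The supply price at q = 185 is 344.5, so PS = ½ · [(403 - 252) + (403 - 344.5)] · 185 = 19378.75.
Change in producer surplus = 19378.75 - 19044 = 334.75.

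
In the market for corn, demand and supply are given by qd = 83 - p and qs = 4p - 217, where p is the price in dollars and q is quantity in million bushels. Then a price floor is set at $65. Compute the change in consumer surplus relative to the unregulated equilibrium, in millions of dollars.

-102.5

In a free market, 83 - p = 4p - 217 gives the equilibrium p* = 60, q* = 23.
Since 65 > 60, the floor is binding.
At p = 65: qd = 83 - 65 = 18 and qs = 4·65 - 217 = 43.
Consumer surplus without the control is ½ · (83 - 60) · 23 = 264.5.
With the floor, consumers buy 18 units at 65, so CS = ½ · (83 - 65) · 18 = 162.
Change in consumer surplus = 162 - 264.5 = -102.5.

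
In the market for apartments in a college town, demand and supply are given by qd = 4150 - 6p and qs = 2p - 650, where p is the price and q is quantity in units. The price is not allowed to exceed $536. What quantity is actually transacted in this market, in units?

In a free market, 4150 - 6p = 2p - 650 gives the equilibrium p* = 600, q* = 550.
The ceiling of 536 is below the equilibrium price 600, so it binds.
At p = 536: qd = 4150 - 6·536 = 934 and qs = 2·536 - 650 = 422.
The quantity actually transacted is the short side, supply: 422.

422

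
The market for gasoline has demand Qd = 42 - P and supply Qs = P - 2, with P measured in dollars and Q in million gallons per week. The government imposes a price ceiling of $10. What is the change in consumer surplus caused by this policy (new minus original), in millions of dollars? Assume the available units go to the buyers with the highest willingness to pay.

Equilibrium: 42 - P = P - 2, so 44 = 2P and P* = 22, Q* = 20.
Since 10 < 22, the ceiling is binding.
At P = 10: Qd = 42 - 10 = 32 and Qs = 10 - 2 = 8.
Consumer surplus without the control is ½ · (42 - 22) · 20 = 200.
With the ceiling, 8 units are sold at 10 (assume they go to the highest-value buyers). The demand price at Q = 8 is 34, so CS = ½ · [(42 - 10) + (34 - 10)] · 8 = 224.
Change in consumer surplus = 224 - 200 = 24.

24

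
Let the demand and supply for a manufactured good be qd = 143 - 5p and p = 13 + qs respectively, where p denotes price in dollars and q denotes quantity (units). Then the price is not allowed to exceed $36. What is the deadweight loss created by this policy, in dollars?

Rearranging supply gives qs = p - 13. Setting quantity demanded equal to quantity supplied, 143 - 5p = p - 13, gives p* = 26 and q* = 13.
The ceiling of 36 is above the equilibrium price 26, so it is not binding; the market clears at p* = 26, q* = 13.
Since the control does not bind, no trades are prevented and deadweight loss is zero.

0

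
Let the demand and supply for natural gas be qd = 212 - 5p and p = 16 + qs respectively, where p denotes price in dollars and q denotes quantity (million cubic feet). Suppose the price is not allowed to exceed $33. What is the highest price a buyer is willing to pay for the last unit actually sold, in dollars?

Rearranging supply gives qs = p - 16. Without the control the market clears where 212 - 5p = p - 16, i.e. p* = 38 and q* = 22.
Because the ceiling (33) lies below the market-clearing price, it is binding.
At p = 33: qd = 212 - 5·33 = 47 and qs = 33 - 16 = 17.
Only 17 units reach the market. On the demand curve, the marginal buyer's willingness to pay at q = 17 is (212 - 17)/5 = 39.

39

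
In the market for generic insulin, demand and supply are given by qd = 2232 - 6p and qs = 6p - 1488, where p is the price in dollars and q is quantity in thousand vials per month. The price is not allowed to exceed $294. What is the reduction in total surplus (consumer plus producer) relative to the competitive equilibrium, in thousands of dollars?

1536

Equilibrium: 2232 - 6p = 6p - 1488, so 3720 = 12p and p* = 310, q* = 372.
Since 294 < 310, the ceiling is binding.
At p = 294: qd = 2232 - 6·294 = 468 and qs = 6·294 - 1488 = 276.
Quantity traded falls to 276. At q = 276 the demand price is (2232 - 276)/6 = 326 and the supply price is (1488 + 276)/6 = 294.
Deadweight loss = ½ · (326 - 294) · (372 - 276) = ½ · 32 · 96 = 1536.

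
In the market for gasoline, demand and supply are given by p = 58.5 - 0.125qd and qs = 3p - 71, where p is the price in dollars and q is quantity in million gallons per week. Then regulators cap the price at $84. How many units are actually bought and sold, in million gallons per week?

Rearranging demand gives qd = 468 - 8p. Setting quantity demanded equal to quantity supplied, 468 - 8p = 3p - 71, gives p* = 49 and q* = 76.
Since 84 is above p* = 49, the ceiling does not bind and the free-market outcome prevails.

76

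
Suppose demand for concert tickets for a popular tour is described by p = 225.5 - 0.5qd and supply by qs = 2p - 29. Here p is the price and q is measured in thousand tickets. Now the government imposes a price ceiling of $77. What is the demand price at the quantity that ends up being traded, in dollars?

Rearranging demand gives qd = 451 - 2p. Setting quantity demanded equal to quantity supplied, 451 - 2p = 2p - 29, gives p* = 120 and q* = 211.
Since 77 < 120, the ceiling is binding.
At p = 77: qd = 451 - 2·77 = 297 and qs = 2·77 - 29 = 125.
Only 125 units reach the market. On the demand curve, the marginal buyer's willingness to pay at q = 125 is (451 - 125)/2 = 163.

163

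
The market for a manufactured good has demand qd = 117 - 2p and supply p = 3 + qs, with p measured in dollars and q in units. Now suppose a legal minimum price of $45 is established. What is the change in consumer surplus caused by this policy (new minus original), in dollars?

-160

Rearranging supply gives qs = p - 3. Without the control the market clears where 117 - 2p = p - 3, i.e. p* = 40 and q* = 37.
Because the floor (45) lies above the market-clearing price, it is binding.
At p = 45: qd = 117 - 2·45 = 27 and qs = 45 - 3 = 42.
Consumer surplus without the control is ½ · (58.5 - 40) · 37 = 342.25.
With the floor, consumers buy 27 units at 45, so CS = ½ · (58.5 - 45) · 27 = 182.25.
Change in consumer surplus = 182.25 - 342.25 = -160.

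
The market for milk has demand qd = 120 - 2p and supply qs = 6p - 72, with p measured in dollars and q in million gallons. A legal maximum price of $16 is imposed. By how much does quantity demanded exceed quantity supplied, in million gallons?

In a free market, 120 - 2p = 6p - 72 gives the equilibrium p* = 24, q* = 72.
Because the ceiling (16) lies below the market-clearing price, it is binding.
At p = 16: qd = 120 - 2·16 = 88 and qs = 6·16 - 72 = 24.
Shortage = qd - qs = 88 - 24 = 64.

64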